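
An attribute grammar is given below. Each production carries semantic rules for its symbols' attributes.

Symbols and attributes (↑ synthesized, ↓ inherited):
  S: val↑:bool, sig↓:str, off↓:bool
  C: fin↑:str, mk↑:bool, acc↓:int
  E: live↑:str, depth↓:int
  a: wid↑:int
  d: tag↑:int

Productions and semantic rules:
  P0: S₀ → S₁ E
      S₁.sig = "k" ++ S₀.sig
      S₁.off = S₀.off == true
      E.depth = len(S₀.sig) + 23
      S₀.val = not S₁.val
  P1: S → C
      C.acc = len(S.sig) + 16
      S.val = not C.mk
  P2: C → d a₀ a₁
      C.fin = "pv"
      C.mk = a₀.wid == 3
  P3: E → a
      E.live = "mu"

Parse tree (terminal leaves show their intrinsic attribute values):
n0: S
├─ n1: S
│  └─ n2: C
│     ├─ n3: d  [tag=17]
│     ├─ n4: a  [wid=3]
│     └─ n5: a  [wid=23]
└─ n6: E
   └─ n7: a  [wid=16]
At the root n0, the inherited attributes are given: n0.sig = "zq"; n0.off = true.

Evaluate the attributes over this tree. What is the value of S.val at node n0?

1. n0.sig = "zq"  [given at root]
2. n0.off = true  [given at root]
3. n1.sig = "kzq"  ["k" ++ S₀.sig]
4. n1.off = true  [S₀.off == true]
5. n2.acc = 19  [len(S.sig) + 16]
6. n3.tag = 17  [terminal]
7. n4.wid = 3  [terminal]
8. n5.wid = 23  [terminal]
9. n2.fin = "pv"  ["pv"]
10. n2.mk = true  [a₀.wid == 3]
11. n1.val = false  [not C.mk]
12. n6.depth = 25  [len(S₀.sig) + 23]
13. n7.wid = 16  [terminal]
14. n6.live = "mu"  ["mu"]
15. n0.val = true  [not S₁.val]

true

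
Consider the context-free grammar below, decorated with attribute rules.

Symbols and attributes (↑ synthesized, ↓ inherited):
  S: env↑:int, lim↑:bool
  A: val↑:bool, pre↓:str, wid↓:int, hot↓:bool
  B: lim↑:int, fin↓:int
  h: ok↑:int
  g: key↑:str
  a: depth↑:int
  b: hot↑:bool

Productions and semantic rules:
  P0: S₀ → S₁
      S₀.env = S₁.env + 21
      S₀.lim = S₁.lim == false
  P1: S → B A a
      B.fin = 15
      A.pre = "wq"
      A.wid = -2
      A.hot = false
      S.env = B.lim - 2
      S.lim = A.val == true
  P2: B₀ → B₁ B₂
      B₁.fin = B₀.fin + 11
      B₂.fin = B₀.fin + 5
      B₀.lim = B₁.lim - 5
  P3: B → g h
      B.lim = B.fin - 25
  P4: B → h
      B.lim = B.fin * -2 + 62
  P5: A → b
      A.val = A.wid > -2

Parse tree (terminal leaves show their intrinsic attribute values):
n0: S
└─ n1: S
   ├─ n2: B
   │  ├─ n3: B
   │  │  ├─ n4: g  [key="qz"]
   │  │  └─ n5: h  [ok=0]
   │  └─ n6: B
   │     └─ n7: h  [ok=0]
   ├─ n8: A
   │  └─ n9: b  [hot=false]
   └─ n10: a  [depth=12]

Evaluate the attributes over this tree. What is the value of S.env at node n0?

15

1. n2.fin = 15  [15]
2. n3.fin = 26  [B₀.fin + 11]
3. n4.key = "qz"  [terminal]
4. n5.ok = 0  [terminal]
5. n3.lim = 1  [B.fin - 25]
6. n6.fin = 20  [B₀.fin + 5]
7. n7.ok = 0  [terminal]
8. n6.lim = 22  [B.fin * -2 + 62]
9. n2.lim = -4  [B₁.lim - 5]
10. n8.pre = "wq"  ["wq"]
11. n8.wid = -2  [-2]
12. n8.hot = false  [false]
13. n9.hot = false  [terminal]
14. n8.val = false  [A.wid > -2]
15. n10.depth = 12  [terminal]
16. n1.env = -6  [B.lim - 2]
17. n1.lim = false  [A.val == true]
18. n0.env = 15  [S₁.env + 21]
19. n0.lim = true  [S₁.lim == false]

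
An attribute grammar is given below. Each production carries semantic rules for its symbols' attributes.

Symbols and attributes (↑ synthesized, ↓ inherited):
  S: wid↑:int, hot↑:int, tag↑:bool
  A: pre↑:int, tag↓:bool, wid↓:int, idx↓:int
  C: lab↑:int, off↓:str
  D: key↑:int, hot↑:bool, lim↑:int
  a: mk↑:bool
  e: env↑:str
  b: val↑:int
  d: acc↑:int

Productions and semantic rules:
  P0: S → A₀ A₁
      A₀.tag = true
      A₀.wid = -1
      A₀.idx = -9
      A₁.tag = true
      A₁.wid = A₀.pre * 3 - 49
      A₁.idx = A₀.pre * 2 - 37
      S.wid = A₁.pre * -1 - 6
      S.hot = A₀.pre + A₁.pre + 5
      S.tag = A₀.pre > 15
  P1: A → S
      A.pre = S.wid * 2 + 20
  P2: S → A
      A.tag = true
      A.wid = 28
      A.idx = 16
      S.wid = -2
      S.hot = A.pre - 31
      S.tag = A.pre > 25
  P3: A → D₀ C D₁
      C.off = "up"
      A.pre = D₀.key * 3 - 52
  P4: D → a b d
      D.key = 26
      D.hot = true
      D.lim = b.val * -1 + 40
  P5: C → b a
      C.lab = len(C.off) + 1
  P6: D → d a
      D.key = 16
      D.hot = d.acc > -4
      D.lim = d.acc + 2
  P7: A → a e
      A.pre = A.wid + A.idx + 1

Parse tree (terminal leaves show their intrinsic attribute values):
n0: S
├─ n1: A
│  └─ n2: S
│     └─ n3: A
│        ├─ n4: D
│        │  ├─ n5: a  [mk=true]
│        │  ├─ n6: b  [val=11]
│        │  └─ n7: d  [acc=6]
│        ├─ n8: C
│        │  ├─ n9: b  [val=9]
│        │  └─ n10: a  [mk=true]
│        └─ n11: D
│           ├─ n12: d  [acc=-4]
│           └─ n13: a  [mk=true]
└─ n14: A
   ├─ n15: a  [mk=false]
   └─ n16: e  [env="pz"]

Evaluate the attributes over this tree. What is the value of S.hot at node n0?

1. n1.tag = true  [true]
2. n1.wid = -1  [-1]
3. n1.idx = -9  [-9]
4. n3.tag = true  [true]
5. n3.wid = 28  [28]
6. n3.idx = 16  [16]
7. n5.mk = true  [terminal]
8. n6.val = 11  [terminal]
9. n7.acc = 6  [terminal]
10. n4.key = 26  [26]
11. n4.hot = true  [true]
12. n4.lim = 29  [b.val * -1 + 40]
13. n8.off = "up"  ["up"]
14. n9.val = 9  [terminal]
15. n10.mk = true  [terminal]
16. n8.lab = 3  [len(C.off) + 1]
17. n12.acc = -4  [terminal]
18. n13.mk = true  [terminal]
19. n11.key = 16  [16]
20. n11.hot = false  [d.acc > -4]
21. n11.lim = -2  [d.acc + 2]
22. n3.pre = 26  [D₀.key * 3 - 52]
23. n2.wid = -2  [-2]
24. n2.hot = -5  [A.pre - 31]
25. n2.tag = true  [A.pre > 25]
26. n1.pre = 16  [S.wid * 2 + 20]
27. n14.tag = true  [true]
28. n14.wid = -1  [A₀.pre * 3 - 49]
29. n14.idx = -5  [A₀.pre * 2 - 37]
30. n15.mk = false  [terminal]
31. n16.env = "pz"  [terminal]
32. n14.pre = -5  [A.wid + A.idx + 1]
33. n0.wid = -1  [A₁.pre * -1 - 6]
34. n0.hot = 16  [A₀.pre + A₁.pre + 5]
35. n0.tag = true  [A₀.pre > 15]

16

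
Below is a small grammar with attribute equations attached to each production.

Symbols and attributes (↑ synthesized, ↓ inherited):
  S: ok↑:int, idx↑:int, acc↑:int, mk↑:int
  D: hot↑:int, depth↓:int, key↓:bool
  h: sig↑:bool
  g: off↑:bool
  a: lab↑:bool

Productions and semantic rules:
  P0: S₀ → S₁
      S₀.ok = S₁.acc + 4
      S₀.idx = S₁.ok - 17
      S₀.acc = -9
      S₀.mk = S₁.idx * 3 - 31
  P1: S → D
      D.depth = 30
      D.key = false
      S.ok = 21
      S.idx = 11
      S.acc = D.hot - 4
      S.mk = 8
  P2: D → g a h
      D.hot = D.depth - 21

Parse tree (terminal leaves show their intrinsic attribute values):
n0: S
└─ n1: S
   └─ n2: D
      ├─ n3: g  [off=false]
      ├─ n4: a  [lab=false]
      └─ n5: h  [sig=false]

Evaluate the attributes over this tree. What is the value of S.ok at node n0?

1. n2.depth = 30  [30]
2. n2.key = false  [false]
3. n3.off = false  [terminal]
4. n4.lab = false  [terminal]
5. n5.sig = false  [terminal]
6. n2.hot = 9  [D.depth - 21]
7. n1.ok = 21  [21]
8. n1.idx = 11  [11]
9. n1.acc = 5  [D.hot - 4]
10. n1.mk = 8  [8]
11. n0.ok = 9  [S₁.acc + 4]
12. n0.idx = 4  [S₁.ok - 17]
13. n0.acc = -9  [-9]
14. n0.mk = 2  [S₁.idx * 3 - 31]

9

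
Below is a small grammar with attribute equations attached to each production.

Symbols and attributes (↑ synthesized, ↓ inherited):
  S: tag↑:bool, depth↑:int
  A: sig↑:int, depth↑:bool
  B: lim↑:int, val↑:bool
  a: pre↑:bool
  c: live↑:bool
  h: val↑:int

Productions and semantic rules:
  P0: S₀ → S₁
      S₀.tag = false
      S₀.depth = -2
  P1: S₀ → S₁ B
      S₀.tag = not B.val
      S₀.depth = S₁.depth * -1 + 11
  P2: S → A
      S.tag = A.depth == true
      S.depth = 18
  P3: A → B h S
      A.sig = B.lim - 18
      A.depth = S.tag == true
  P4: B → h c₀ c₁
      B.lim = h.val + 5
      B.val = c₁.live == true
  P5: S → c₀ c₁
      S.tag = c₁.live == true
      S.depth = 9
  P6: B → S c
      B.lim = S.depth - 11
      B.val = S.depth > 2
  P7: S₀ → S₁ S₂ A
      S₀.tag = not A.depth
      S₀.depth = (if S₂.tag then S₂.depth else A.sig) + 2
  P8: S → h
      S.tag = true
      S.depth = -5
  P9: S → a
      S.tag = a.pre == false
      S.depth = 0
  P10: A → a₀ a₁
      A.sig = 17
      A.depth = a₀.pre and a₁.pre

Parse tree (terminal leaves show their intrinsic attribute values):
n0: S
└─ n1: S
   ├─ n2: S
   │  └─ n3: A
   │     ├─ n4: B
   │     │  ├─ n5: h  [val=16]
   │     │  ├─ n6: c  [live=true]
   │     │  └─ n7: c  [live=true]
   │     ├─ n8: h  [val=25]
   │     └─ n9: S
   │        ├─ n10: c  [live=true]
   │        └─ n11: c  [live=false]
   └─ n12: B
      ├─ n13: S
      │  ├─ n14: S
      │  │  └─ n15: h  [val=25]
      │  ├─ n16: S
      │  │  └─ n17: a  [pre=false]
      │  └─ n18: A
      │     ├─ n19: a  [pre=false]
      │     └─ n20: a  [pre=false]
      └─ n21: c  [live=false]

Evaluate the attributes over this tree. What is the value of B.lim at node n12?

-9

1. n5.val = 16  [terminal]
2. n6.live = true  [terminal]
3. n7.live = true  [terminal]
4. n4.lim = 21  [h.val + 5]
5. n4.val = true  [c₁.live == true]
6. n8.val = 25  [terminal]
7. n10.live = true  [terminal]
8. n11.live = false  [terminal]
9. n9.tag = false  [c₁.live == true]
10. n9.depth = 9  [9]
11. n3.sig = 3  [B.lim - 18]
12. n3.depth = false  [S.tag == true]
13. n2.tag = false  [A.depth == true]
14. n2.depth = 18  [18]
15. n15.val = 25  [terminal]
16. n14.tag = true  [true]
17. n14.depth = -5  [-5]
18. n17.pre = false  [terminal]
19. n16.tag = true  [a.pre == false]
20. n16.depth = 0  [0]
21. n19.pre = false  [terminal]
22. n20.pre = false  [terminal]
23. n18.sig = 17  [17]
24. n18.depth = false  [a₀.pre and a₁.pre]
25. n13.tag = true  [not A.depth]
26. n13.depth = 2  [(if S₂.tag then S₂.depth else A.sig) + 2]
27. n21.live = false  [terminal]
28. n12.lim = -9  [S.depth - 11]
29. n12.val = false  [S.depth > 2]
30. n1.tag = true  [not B.val]
31. n1.depth = -7  [S₁.depth * -1 + 11]
32. n0.tag = false  [false]
33. n0.depth = -2  [-2]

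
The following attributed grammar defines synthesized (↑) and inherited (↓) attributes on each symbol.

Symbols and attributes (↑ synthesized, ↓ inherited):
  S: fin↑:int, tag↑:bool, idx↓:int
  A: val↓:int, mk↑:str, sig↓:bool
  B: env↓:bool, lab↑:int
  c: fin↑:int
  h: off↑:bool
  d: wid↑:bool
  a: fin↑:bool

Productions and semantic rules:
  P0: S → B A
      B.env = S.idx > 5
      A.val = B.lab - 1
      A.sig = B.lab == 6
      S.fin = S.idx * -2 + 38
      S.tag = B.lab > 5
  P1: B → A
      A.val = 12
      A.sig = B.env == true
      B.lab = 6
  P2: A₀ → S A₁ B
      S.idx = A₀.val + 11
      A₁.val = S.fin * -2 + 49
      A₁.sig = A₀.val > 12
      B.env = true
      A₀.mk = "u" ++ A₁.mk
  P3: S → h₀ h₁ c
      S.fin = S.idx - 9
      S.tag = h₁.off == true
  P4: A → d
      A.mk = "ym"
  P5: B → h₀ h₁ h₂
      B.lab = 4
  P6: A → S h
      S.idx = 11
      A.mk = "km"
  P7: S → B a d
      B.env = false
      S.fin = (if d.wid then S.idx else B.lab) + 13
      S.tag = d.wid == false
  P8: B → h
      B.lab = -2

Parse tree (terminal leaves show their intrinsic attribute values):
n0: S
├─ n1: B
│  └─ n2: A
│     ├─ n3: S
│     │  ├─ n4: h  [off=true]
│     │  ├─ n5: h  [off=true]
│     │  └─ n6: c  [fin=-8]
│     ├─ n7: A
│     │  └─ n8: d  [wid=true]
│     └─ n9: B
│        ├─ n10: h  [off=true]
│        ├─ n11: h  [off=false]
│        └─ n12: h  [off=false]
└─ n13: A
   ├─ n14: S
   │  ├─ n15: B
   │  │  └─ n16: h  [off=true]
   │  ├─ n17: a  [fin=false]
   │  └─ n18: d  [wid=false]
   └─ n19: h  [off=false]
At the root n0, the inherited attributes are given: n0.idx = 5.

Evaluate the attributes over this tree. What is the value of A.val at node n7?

21

1. n0.idx = 5  [given at root]
2. n1.env = false  [S.idx > 5]
3. n2.val = 12  [12]
4. n2.sig = false  [B.env == true]
5. n3.idx = 23  [A₀.val + 11]
6. n4.off = true  [terminal]
7. n5.off = true  [terminal]
8. n6.fin = -8  [terminal]
9. n3.fin = 14  [S.idx - 9]
10. n3.tag = true  [h₁.off == true]
11. n7.val = 21  [S.fin * -2 + 49]
12. n7.sig = false  [A₀.val > 12]
13. n8.wid = true  [terminal]
14. n7.mk = "ym"  ["ym"]
15. n9.env = true  [true]
16. n10.off = true  [terminal]
17. n11.off = false  [terminal]
18. n12.off = false  [terminal]
19. n9.lab = 4  [4]
20. n2.mk = "uym"  ["u" ++ A₁.mk]
21. n1.lab = 6  [6]
22. n13.val = 5  [B.lab - 1]
23. n13.sig = true  [B.lab == 6]
24. n14.idx = 11  [11]
25. n15.env = false  [false]
26. n16.off = true  [terminal]
27. n15.lab = -2  [-2]
28. n17.fin = false  [terminal]
29. n18.wid = false  [terminal]
30. n14.fin = 11  [(if d.wid then S.idx else B.lab) + 13]
31. n14.tag = true  [d.wid == false]
32. n19.off = false  [terminal]
33. n13.mk = "km"  ["km"]
34. n0.fin = 28  [S.idx * -2 + 38]
35. n0.tag = true  [B.lab > 5]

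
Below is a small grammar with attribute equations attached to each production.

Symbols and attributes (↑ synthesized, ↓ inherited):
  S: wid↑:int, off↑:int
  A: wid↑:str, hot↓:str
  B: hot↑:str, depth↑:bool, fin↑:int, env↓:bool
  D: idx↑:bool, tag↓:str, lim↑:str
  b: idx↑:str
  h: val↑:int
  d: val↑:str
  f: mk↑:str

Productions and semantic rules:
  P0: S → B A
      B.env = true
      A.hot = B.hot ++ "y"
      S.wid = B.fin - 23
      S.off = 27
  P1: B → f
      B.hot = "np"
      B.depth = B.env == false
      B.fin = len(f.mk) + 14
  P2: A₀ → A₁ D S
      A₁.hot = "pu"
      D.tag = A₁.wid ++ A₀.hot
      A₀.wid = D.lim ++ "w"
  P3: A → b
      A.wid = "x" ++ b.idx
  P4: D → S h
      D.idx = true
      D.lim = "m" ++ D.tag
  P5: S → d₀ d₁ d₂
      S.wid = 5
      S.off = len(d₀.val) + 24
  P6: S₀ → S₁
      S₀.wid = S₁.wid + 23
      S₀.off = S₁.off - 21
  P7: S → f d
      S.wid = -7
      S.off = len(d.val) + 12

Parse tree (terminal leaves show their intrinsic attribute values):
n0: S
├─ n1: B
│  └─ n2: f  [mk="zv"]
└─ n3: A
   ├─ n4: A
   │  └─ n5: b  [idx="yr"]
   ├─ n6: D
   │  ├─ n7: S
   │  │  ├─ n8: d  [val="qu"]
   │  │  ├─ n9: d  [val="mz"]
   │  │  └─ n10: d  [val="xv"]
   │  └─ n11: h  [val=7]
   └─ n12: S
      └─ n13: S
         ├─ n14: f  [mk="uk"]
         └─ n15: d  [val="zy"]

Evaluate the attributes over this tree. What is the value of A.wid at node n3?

1. n1.env = true  [true]
2. n2.mk = "zv"  [terminal]
3. n1.hot = "np"  ["np"]
4. n1.depth = false  [B.env == false]
5. n1.fin = 16  [len(f.mk) + 14]
6. n3.hot = "npy"  [B.hot ++ "y"]
7. n4.hot = "pu"  ["pu"]
8. n5.idx = "yr"  [terminal]
9. n4.wid = "xyr"  ["x" ++ b.idx]
10. n6.tag = "xyrnpy"  [A₁.wid ++ A₀.hot]
11. n8.val = "qu"  [terminal]
12. n9.val = "mz"  [terminal]
13. n10.val = "xv"  [terminal]
14. n7.wid = 5  [5]
15. n7.off = 26  [len(d₀.val) + 24]
16. n11.val = 7  [terminal]
17. n6.idx = true  [true]
18. n6.lim = "mxyrnpy"  ["m" ++ D.tag]
19. n14.mk = "uk"  [terminal]
20. n15.val = "zy"  [terminal]
21. n13.wid = -7  [-7]
22. n13.off = 14  [len(d.val) + 12]
23. n12.wid = 16  [S₁.wid + 23]
24. n12.off = -7  [S₁.off - 21]
25. n3.wid = "mxyrnpyw"  [D.lim ++ "w"]
26. n0.wid = -7  [B.fin - 23]
27. n0.off = 27  [27]

"mxyrnpyw"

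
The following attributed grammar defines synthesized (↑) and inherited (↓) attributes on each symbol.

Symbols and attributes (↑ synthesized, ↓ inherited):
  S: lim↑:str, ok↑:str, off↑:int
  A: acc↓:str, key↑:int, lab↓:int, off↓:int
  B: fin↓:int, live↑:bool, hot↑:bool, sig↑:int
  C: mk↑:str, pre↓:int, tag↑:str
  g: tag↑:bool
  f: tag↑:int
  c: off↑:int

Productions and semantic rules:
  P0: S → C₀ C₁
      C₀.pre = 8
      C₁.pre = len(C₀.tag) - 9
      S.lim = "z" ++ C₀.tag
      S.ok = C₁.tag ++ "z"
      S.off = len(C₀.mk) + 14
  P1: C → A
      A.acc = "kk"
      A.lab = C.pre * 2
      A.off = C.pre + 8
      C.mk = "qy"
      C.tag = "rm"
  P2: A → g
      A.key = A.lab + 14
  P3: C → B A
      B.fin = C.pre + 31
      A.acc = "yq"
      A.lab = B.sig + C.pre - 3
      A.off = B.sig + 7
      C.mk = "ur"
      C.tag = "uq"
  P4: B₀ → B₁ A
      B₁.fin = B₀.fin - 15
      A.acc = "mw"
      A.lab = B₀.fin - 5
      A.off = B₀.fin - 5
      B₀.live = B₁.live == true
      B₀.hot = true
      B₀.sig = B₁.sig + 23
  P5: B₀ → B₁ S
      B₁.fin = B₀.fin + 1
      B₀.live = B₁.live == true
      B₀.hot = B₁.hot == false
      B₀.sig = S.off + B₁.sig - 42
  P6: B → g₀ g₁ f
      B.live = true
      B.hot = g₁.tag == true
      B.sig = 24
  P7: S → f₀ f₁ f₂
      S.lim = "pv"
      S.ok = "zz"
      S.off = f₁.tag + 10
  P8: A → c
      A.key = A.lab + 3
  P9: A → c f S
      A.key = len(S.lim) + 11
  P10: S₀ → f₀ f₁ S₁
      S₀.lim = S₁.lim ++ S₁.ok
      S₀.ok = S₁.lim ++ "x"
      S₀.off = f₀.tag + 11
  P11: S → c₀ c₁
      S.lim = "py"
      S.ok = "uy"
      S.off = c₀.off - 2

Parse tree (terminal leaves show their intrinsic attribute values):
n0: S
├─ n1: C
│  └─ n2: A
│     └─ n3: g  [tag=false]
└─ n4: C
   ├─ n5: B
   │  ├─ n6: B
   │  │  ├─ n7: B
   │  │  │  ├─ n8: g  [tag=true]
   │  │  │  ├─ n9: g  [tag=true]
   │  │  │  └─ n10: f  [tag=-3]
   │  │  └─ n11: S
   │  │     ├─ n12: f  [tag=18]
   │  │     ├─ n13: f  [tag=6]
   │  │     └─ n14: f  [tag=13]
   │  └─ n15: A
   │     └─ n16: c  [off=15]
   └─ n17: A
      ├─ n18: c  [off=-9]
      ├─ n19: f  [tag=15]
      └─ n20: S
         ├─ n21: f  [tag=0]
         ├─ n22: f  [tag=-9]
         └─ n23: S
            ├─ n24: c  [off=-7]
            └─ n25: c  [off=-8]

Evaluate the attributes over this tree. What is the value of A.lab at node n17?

11

1. n1.pre = 8  [8]
2. n2.acc = "kk"  ["kk"]
3. n2.lab = 16  [C.pre * 2]
4. n2.off = 16  [C.pre + 8]
5. n3.tag = false  [terminal]
6. n2.key = 30  [A.lab + 14]
7. n1.mk = "qy"  ["qy"]
8. n1.tag = "rm"  ["rm"]
9. n4.pre = -7  [len(C₀.tag) - 9]
10. n5.fin = 24  [C.pre + 31]
11. n6.fin = 9  [B₀.fin - 15]
12. n7.fin = 10  [B₀.fin + 1]
13. n8.tag = true  [terminal]
14. n9.tag = true  [terminal]
15. n10.tag = -3  [terminal]
16. n7.live = true  [true]
17. n7.hot = true  [g₁.tag == true]
18. n7.sig = 24  [24]
19. n12.tag = 18  [terminal]
20. n13.tag = 6  [terminal]
21. n14.tag = 13  [terminal]
22. n11.lim = "pv"  ["pv"]
23. n11.ok = "zz"  ["zz"]
24. n11.off = 16  [f₁.tag + 10]
25. n6.live = true  [B₁.live == true]
26. n6.hot = false  [B₁.hot == false]
27. n6.sig = -2  [S.off + B₁.sig - 42]
28. n15.acc = "mw"  ["mw"]
29. n15.lab = 19  [B₀.fin - 5]
30. n15.off = 19  [B₀.fin - 5]
31. n16.off = 15  [terminal]
32. n15.key = 22  [A.lab + 3]
33. n5.live = true  [B₁.live == true]
34. n5.hot = true  [true]
35. n5.sig = 21  [B₁.sig + 23]
36. n17.acc = "yq"  ["yq"]
37. n17.lab = 11  [B.sig + C.pre - 3]
38. n17.off = 28  [B.sig + 7]
39. n18.off = -9  [terminal]
40. n19.tag = 15  [terminal]
41. n21.tag = 0  [terminal]
42. n22.tag = -9  [terminal]
43. n24.off = -7  [terminal]
44. n25.off = -8  [terminal]
45. n23.lim = "py"  ["py"]
46. n23.ok = "uy"  ["uy"]
47. n23.off = -9  [c₀.off - 2]
48. n20.lim = "pyuy"  [S₁.lim ++ S₁.ok]
49. n20.ok = "pyx"  [S₁.lim ++ "x"]
50. n20.off = 11  [f₀.tag + 11]
51. n17.key = 15  [len(S.lim) + 11]
52. n4.mk = "ur"  ["ur"]
53. n4.tag = "uq"  ["uq"]
54. n0.lim = "zrm"  ["z" ++ C₀.tag]
55. n0.ok = "uqz"  [C₁.tag ++ "z"]
56. n0.off = 16  [len(C₀.mk) + 14]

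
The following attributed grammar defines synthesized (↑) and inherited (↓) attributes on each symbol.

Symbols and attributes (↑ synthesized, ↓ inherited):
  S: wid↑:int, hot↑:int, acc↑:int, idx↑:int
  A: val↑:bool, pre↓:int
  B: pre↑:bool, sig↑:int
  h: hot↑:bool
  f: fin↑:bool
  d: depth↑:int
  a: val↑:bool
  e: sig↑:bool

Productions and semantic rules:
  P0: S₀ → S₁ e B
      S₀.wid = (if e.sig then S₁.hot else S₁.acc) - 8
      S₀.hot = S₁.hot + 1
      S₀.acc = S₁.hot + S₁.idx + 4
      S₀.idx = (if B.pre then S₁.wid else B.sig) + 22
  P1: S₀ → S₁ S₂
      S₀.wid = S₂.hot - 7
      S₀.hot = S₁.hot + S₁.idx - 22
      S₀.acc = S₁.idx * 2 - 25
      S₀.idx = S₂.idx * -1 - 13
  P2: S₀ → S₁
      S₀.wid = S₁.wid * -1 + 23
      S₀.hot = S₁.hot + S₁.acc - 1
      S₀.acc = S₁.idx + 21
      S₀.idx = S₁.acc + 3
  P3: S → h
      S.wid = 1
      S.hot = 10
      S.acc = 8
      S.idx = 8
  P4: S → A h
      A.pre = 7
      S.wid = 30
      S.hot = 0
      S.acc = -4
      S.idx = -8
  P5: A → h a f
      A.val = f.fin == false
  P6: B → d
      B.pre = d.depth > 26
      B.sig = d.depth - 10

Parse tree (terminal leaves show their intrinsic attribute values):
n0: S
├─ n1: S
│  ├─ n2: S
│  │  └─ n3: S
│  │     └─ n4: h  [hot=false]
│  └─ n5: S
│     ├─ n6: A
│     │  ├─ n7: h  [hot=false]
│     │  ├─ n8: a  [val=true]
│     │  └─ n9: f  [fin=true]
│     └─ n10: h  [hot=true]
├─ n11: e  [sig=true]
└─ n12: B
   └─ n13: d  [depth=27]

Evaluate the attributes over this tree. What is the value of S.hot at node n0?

7

1. n4.hot = false  [terminal]
2. n3.wid = 1  [1]
3. n3.hot = 10  [10]
4. n3.acc = 8  [8]
5. n3.idx = 8  [8]
6. n2.wid = 22  [S₁.wid * -1 + 23]
7. n2.hot = 17  [S₁.hot + S₁.acc - 1]
8. n2.acc = 29  [S₁.idx + 21]
9. n2.idx = 11  [S₁.acc + 3]
10. n6.pre = 7  [7]
11. n7.hot = false  [terminal]
12. n8.val = true  [terminal]
13. n9.fin = true  [terminal]
14. n6.val = false  [f.fin == false]
15. n10.hot = true  [terminal]
16. n5.wid = 30  [30]
17. n5.hot = 0  [0]
18. n5.acc = -4  [-4]
19. n5.idx = -8  [-8]
20. n1.wid = -7  [S₂.hot - 7]
21. n1.hot = 6  [S₁.hot + S₁.idx - 22]
22. n1.acc = -3  [S₁.idx * 2 - 25]
23. n1.idx = -5  [S₂.idx * -1 - 13]
24. n11.sig = true  [terminal]
25. n13.depth = 27  [terminal]
26. n12.pre = true  [d.depth > 26]
27. n12.sig = 17  [d.depth - 10]
28. n0.wid = -2  [(if e.sig then S₁.hot else S₁.acc) - 8]
29. n0.hot = 7  [S₁.hot + 1]
30. n0.acc = 5  [S₁.hot + S₁.idx + 4]
31. n0.idx = 15  [(if B.pre then S₁.wid else B.sig) + 22]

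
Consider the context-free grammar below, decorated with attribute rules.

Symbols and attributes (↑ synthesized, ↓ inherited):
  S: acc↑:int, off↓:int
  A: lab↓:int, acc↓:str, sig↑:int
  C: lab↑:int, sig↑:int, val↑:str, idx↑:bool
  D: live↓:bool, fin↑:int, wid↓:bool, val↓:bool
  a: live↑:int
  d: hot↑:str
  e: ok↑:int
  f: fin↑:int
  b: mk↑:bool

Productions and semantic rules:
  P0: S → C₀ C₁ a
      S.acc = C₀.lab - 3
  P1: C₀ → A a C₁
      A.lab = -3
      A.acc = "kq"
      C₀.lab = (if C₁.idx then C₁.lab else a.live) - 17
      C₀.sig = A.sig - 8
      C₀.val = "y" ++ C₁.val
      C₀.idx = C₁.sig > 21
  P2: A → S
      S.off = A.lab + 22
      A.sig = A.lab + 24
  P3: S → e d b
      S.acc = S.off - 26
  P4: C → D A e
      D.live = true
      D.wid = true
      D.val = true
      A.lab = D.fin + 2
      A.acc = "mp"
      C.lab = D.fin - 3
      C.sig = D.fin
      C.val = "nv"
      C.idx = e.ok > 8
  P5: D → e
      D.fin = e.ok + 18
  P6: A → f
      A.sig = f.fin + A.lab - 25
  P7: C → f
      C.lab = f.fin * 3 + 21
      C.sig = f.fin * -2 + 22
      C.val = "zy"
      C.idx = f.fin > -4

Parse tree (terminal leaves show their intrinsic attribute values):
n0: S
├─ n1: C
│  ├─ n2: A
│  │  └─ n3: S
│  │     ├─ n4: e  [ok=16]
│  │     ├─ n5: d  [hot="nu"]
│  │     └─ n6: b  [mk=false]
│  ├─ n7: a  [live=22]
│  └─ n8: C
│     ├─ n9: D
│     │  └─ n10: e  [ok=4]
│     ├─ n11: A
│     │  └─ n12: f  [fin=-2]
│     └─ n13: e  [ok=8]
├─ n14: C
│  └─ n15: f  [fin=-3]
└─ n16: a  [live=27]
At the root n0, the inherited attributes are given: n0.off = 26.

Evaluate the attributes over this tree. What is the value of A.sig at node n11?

1. n0.off = 26  [given at root]
2. n2.lab = -3  [-3]
3. n2.acc = "kq"  ["kq"]
4. n3.off = 19  [A.lab + 22]
5. n4.ok = 16  [terminal]
6. n5.hot = "nu"  [terminal]
7. n6.mk = false  [terminal]
8. n3.acc = -7  [S.off - 26]
9. n2.sig = 21  [A.lab + 24]
10. n7.live = 22  [terminal]
11. n9.live = true  [true]
12. n9.wid = true  [true]
13. n9.val = true  [true]
14. n10.ok = 4  [terminal]
15. n9.fin = 22  [e.ok + 18]
16. n11.lab = 24  [D.fin + 2]
17. n11.acc = "mp"  ["mp"]
18. n12.fin = -2  [terminal]
19. n11.sig = -3  [f.fin + A.lab - 25]
20. n13.ok = 8  [terminal]
21. n8.lab = 19  [D.fin - 3]
22. n8.sig = 22  [D.fin]
23. n8.val = "nv"  ["nv"]
24. n8.idx = false  [e.ok > 8]
25. n1.lab = 5  [(if C₁.idx then C₁.lab else a.live) - 17]
26. n1.sig = 13  [A.sig - 8]
27. n1.val = "ynv"  ["y" ++ C₁.val]
28. n1.idx = true  [C₁.sig > 21]
29. n15.fin = -3  [terminal]
30. n14.lab = 12  [f.fin * 3 + 21]
31. n14.sig = 28  [f.fin * -2 + 22]
32. n14.val = "zy"  ["zy"]
33. n14.idx = true  [f.fin > -4]
34. n16.live = 27  [terminal]
35. n0.acc = 2  [C₀.lab - 3]

-3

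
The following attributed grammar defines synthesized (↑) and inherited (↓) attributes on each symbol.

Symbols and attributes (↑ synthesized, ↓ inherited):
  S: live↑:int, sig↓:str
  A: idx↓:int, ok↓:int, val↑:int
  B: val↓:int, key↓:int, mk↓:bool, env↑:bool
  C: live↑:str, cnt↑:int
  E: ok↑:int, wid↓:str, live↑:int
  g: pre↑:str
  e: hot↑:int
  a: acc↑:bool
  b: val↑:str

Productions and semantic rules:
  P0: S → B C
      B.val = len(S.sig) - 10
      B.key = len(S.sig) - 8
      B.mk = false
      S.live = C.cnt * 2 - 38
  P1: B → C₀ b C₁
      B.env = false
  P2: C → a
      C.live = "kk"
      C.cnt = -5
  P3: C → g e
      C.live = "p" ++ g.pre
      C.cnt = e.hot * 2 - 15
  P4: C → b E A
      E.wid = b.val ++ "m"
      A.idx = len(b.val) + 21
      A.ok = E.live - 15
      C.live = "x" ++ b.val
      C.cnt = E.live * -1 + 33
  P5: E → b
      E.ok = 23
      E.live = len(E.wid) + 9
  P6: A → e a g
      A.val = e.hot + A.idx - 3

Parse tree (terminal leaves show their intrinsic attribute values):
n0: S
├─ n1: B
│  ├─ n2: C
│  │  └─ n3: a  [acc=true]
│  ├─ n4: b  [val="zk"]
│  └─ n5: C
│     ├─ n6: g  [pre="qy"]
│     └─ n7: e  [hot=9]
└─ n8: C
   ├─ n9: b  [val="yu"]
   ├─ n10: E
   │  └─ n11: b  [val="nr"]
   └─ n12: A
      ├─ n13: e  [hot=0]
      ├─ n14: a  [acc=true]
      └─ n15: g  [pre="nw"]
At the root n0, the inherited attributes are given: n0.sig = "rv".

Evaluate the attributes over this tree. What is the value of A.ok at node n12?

-3

1. n0.sig = "rv"  [given at root]
2. n1.val = -8  [len(S.sig) - 10]
3. n1.key = -6  [len(S.sig) - 8]
4. n1.mk = false  [false]
5. n3.acc = true  [terminal]
6. n2.live = "kk"  ["kk"]
7. n2.cnt = -5  [-5]
8. n4.val = "zk"  [terminal]
9. n6.pre = "qy"  [terminal]
10. n7.hot = 9  [terminal]
11. n5.live = "pqy"  ["p" ++ g.pre]
12. n5.cnt = 3  [e.hot * 2 - 15]
13. n1.env = false  [false]
14. n9.val = "yu"  [terminal]
15. n10.wid = "yum"  [b.val ++ "m"]
16. n11.val = "nr"  [terminal]
17. n10.ok = 23  [23]
18. n10.live = 12  [len(E.wid) + 9]
19. n12.idx = 23  [len(b.val) + 21]
20. n12.ok = -3  [E.live - 15]
21. n13.hot = 0  [terminal]
22. n14.acc = true  [terminal]
23. n15.pre = "nw"  [terminal]
24. n12.val = 20  [e.hot + A.idx - 3]
25. n8.live = "xyu"  ["x" ++ b.val]
26. n8.cnt = 21  [E.live * -1 + 33]
27. n0.live = 4  [C.cnt * 2 - 38]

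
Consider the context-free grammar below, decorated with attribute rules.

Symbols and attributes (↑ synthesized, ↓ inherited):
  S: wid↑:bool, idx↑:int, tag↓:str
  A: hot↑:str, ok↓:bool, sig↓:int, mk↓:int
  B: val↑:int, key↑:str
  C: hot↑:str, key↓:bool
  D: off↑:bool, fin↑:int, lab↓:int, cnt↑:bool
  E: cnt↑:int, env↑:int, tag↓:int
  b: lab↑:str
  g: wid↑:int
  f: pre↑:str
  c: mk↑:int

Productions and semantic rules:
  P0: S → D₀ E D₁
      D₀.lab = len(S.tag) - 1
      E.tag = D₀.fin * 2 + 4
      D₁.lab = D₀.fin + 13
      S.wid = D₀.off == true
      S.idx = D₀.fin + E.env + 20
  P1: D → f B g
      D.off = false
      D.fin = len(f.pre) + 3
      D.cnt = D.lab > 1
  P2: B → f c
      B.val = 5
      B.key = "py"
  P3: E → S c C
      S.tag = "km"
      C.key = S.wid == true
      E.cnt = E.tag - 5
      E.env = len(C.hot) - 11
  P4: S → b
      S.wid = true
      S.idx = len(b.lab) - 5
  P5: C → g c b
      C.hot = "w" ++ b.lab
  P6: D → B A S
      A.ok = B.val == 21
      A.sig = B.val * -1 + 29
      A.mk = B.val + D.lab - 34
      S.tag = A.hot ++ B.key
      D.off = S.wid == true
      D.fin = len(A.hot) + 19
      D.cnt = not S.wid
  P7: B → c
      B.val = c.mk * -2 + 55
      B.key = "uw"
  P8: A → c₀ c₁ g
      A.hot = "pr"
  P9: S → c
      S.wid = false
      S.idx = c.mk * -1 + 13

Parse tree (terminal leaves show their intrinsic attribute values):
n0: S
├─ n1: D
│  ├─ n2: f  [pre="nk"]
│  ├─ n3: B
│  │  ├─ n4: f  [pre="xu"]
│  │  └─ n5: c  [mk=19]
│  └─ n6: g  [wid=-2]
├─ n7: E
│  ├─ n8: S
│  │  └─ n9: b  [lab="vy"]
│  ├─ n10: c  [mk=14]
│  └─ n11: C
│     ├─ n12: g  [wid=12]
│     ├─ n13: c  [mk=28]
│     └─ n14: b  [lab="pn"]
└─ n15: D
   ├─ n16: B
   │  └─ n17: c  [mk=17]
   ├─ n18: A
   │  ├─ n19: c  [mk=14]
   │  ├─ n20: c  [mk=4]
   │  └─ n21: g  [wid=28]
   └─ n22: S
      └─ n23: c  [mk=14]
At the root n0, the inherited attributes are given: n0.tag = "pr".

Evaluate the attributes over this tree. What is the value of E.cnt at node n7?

9

1. n0.tag = "pr"  [given at root]
2. n1.lab = 1  [len(S.tag) - 1]
3. n2.pre = "nk"  [terminal]
4. n4.pre = "xu"  [terminal]
5. n5.mk = 19  [terminal]
6. n3.val = 5  [5]
7. n3.key = "py"  ["py"]
8. n6.wid = -2  [terminal]
9. n1.off = false  [false]
10. n1.fin = 5  [len(f.pre) + 3]
11. n1.cnt = false  [D.lab > 1]
12. n7.tag = 14  [D₀.fin * 2 + 4]
13. n8.tag = "km"  ["km"]
14. n9.lab = "vy"  [terminal]
15. n8.wid = true  [true]
16. n8.idx = -3  [len(b.lab) - 5]
17. n10.mk = 14  [terminal]
18. n11.key = true  [S.wid == true]
19. n12.wid = 12  [terminal]
20. n13.mk = 28  [terminal]
21. n14.lab = "pn"  [terminal]
22. n11.hot = "wpn"  ["w" ++ b.lab]
23. n7.cnt = 9  [E.tag - 5]
24. n7.env = -8  [len(C.hot) - 11]
25. n15.lab = 18  [D₀.fin + 13]
26. n17.mk = 17  [terminal]
27. n16.val = 21  [c.mk * -2 + 55]
28. n16.key = "uw"  ["uw"]
29. n18.ok = true  [B.val == 21]
30. n18.sig = 8  [B.val * -1 + 29]
31. n18.mk = 5  [B.val + D.lab - 34]
32. n19.mk = 14  [terminal]
33. n20.mk = 4  [terminal]
34. n21.wid = 28  [terminal]
35. n18.hot = "pr"  ["pr"]
36. n22.tag = "pruw"  [A.hot ++ B.key]
37. n23.mk = 14  [terminal]
38. n22.wid = false  [false]
39. n22.idx = -1  [c.mk * -1 + 13]
40. n15.off = false  [S.wid == true]
41. n15.fin = 21  [len(A.hot) + 19]
42. n15.cnt = true  [not S.wid]
43. n0.wid = false  [D₀.off == true]
44. n0.idx = 17  [D₀.fin + E.env + 20]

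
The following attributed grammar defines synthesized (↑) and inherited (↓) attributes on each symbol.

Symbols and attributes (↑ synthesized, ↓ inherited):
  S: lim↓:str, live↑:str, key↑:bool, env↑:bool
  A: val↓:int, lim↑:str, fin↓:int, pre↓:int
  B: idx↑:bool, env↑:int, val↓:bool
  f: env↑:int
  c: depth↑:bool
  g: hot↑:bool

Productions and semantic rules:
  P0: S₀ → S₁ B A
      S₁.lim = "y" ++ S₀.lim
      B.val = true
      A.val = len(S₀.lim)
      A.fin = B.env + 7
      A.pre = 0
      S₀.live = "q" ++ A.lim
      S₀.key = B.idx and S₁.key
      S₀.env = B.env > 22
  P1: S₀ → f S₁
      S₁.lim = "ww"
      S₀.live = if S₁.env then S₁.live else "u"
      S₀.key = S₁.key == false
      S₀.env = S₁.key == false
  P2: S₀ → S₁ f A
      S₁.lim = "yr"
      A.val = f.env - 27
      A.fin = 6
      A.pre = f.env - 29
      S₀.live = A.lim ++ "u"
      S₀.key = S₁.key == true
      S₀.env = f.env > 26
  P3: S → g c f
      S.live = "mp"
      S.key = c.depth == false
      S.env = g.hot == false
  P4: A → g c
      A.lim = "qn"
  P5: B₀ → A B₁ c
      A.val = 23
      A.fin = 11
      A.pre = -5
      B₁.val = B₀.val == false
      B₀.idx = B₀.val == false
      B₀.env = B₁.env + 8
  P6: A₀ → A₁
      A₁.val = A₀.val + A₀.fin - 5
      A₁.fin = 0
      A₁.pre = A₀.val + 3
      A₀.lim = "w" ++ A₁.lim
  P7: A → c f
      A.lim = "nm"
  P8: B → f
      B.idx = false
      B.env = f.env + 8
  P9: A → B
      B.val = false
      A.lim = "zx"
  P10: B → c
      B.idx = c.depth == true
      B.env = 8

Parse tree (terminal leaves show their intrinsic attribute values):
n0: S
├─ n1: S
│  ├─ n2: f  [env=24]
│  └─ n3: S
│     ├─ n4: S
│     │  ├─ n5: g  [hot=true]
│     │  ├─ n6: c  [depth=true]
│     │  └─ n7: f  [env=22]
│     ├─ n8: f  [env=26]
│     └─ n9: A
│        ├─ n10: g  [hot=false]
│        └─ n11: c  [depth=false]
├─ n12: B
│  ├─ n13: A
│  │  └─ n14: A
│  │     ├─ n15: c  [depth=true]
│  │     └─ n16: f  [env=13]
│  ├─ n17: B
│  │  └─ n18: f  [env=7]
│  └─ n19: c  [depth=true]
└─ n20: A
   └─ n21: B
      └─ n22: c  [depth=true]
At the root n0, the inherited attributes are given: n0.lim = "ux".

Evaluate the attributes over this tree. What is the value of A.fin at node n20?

1. n0.lim = "ux"  [given at root]
2. n1.lim = "yux"  ["y" ++ S₀.lim]
3. n2.env = 24  [terminal]
4. n3.lim = "ww"  ["ww"]
5. n4.lim = "yr"  ["yr"]
6. n5.hot = true  [terminal]
7. n6.depth = true  [terminal]
8. n7.env = 22  [terminal]
9. n4.live = "mp"  ["mp"]
10. n4.key = false  [c.depth == false]
11. n4.env = false  [g.hot == false]
12. n8.env = 26  [terminal]
13. n9.val = -1  [f.env - 27]
14. n9.fin = 6  [6]
15. n9.pre = -3  [f.env - 29]
16. n10.hot = false  [terminal]
17. n11.depth = false  [terminal]
18. n9.lim = "qn"  ["qn"]
19. n3.live = "qnu"  [A.lim ++ "u"]
20. n3.key = false  [S₁.key == true]
21. n3.env = false  [f.env > 26]
22. n1.live = "u"  [if S₁.env then S₁.live else "u"]
23. n1.key = true  [S₁.key == false]
24. n1.env = true  [S₁.key == false]
25. n12.val = true  [true]
26. n13.val = 23  [23]
27. n13.fin = 11  [11]
28. n13.pre = -5  [-5]
29. n14.val = 29  [A₀.val + A₀.fin - 5]
30. n14.fin = 0  [0]
31. n14.pre = 26  [A₀.val + 3]
32. n15.depth = true  [terminal]
33. n16.env = 13  [terminal]
34. n14.lim = "nm"  ["nm"]
35. n13.lim = "wnm"  ["w" ++ A₁.lim]
36. n17.val = false  [B₀.val == false]
37. n18.env = 7  [terminal]
38. n17.idx = false  [false]
39. n17.env = 15  [f.env + 8]
40. n19.depth = true  [terminal]
41. n12.idx = false  [B₀.val == false]
42. n12.env = 23  [B₁.env + 8]
43. n20.val = 2  [len(S₀.lim)]
44. n20.fin = 30  [B.env + 7]
45. n20.pre = 0  [0]
46. n21.val = false  [false]
47. n22.depth = true  [terminal]
48. n21.idx = true  [c.depth == true]
49. n21.env = 8  [8]
50. n20.lim = "zx"  ["zx"]
51. n0.live = "qzx"  ["q" ++ A.lim]
52. n0.key = false  [B.idx and S₁.key]
53. n0.env = true  [B.env > 22]

30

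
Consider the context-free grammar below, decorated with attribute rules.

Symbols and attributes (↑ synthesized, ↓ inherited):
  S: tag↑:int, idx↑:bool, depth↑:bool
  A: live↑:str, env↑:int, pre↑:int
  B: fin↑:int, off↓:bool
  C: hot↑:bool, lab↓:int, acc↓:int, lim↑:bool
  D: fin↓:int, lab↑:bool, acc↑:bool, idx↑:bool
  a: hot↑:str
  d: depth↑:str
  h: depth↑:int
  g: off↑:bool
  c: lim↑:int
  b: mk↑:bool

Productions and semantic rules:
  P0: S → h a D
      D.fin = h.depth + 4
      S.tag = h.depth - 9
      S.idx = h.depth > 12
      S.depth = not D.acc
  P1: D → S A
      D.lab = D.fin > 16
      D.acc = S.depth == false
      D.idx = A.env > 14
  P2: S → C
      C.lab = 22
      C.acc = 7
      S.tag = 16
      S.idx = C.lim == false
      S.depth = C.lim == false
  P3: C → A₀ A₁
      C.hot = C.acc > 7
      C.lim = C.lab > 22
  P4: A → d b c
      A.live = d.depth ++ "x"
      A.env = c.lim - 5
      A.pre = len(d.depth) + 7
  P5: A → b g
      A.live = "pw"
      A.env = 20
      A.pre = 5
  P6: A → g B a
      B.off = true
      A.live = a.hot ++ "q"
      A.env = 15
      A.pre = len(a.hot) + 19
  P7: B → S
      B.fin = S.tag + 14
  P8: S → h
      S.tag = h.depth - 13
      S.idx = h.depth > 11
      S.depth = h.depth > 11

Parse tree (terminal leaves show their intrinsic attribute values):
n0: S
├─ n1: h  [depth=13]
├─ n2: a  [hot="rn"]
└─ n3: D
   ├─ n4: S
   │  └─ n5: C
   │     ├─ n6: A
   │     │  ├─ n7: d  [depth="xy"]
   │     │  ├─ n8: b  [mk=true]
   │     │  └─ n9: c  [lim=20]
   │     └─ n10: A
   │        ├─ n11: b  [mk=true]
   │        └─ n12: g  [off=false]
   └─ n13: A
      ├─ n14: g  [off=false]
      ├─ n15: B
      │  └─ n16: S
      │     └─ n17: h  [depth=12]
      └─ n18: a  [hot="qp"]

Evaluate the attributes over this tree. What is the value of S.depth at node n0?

1. n1.depth = 13  [terminal]
2. n2.hot = "rn"  [terminal]
3. n3.fin = 17  [h.depth + 4]
4. n5.lab = 22  [22]
5. n5.acc = 7  [7]
6. n7.depth = "xy"  [terminal]
7. n8.mk = true  [terminal]
8. n9.lim = 20  [terminal]
9. n6.live = "xyx"  [d.depth ++ "x"]
10. n6.env = 15  [c.lim - 5]
11. n6.pre = 9  [len(d.depth) + 7]
12. n11.mk = true  [terminal]
13. n12.off = false  [terminal]
14. n10.live = "pw"  ["pw"]
15. n10.env = 20  [20]
16. n10.pre = 5  [5]
17. n5.hot = false  [C.acc > 7]
18. n5.lim = false  [C.lab > 22]
19. n4.tag = 16  [16]
20. n4.idx = true  [C.lim == false]
21. n4.depth = true  [C.lim == false]
22. n14.off = false  [terminal]
23. n15.off = true  [true]
24. n17.depth = 12  [terminal]
25. n16.tag = -1  [h.depth - 13]
26. n16.idx = true  [h.depth > 11]
27. n16.depth = true  [h.depth > 11]
28. n15.fin = 13  [S.tag + 14]
29. n18.hot = "qp"  [terminal]
30. n13.live = "qpq"  [a.hot ++ "q"]
31. n13.env = 15  [15]
32. n13.pre = 21  [len(a.hot) + 19]
33. n3.lab = true  [D.fin > 16]
34. n3.acc = false  [S.depth == false]
35. n3.idx = true  [A.env > 14]
36. n0.tag = 4  [h.depth - 9]
37. n0.idx = true  [h.depth > 12]
38. n0.depth = true  [not D.acc]

true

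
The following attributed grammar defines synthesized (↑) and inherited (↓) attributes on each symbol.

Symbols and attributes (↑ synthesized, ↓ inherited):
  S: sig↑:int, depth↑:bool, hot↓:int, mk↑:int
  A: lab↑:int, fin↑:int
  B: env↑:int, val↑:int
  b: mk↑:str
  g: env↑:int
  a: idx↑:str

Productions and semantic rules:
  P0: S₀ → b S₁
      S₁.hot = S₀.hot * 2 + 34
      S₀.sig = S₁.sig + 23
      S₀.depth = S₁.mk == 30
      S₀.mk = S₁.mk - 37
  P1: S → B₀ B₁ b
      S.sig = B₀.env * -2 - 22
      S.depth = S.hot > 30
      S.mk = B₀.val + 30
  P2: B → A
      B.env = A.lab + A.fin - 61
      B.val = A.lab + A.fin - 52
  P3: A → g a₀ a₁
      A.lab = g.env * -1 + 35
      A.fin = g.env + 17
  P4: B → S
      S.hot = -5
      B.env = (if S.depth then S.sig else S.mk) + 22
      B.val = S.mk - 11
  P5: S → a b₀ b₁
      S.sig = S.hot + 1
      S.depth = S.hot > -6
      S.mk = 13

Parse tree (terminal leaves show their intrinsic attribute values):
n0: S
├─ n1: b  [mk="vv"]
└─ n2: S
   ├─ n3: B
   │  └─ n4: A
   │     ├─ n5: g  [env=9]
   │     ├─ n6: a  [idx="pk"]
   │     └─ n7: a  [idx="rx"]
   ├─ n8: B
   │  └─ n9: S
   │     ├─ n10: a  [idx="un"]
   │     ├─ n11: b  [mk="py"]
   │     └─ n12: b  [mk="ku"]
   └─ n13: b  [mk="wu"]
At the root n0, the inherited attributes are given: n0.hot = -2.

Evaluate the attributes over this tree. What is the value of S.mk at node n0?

-7

1. n0.hot = -2  [given at root]
2. n1.mk = "vv"  [terminal]
3. n2.hot = 30  [S₀.hot * 2 + 34]
4. n5.env = 9  [terminal]
5. n6.idx = "pk"  [terminal]
6. n7.idx = "rx"  [terminal]
7. n4.lab = 26  [g.env * -1 + 35]
8. n4.fin = 26  [g.env + 17]
9. n3.env = -9  [A.lab + A.fin - 61]
10. n3.val = 0  [A.lab + A.fin - 52]
11. n9.hot = -5  [-5]
12. n10.idx = "un"  [terminal]
13. n11.mk = "py"  [terminal]
14. n12.mk = "ku"  [terminal]
15. n9.sig = -4  [S.hot + 1]
16. n9.depth = true  [S.hot > -6]
17. n9.mk = 13  [13]
18. n8.env = 18  [(if S.depth then S.sig else S.mk) + 22]
19. n8.val = 2  [S.mk - 11]
20. n13.mk = "wu"  [terminal]
21. n2.sig = -4  [B₀.env * -2 - 22]
22. n2.depth = false  [S.hot > 30]
23. n2.mk = 30  [B₀.val + 30]
24. n0.sig = 19  [S₁.sig + 23]
25. n0.depth = true  [S₁.mk == 30]
26. n0.mk = -7  [S₁.mk - 37]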